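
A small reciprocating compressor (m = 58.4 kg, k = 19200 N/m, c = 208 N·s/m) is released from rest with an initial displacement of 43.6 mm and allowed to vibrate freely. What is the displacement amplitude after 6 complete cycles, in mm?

ζ = c/(2√(km)) = 208/(2√(19200 × 58.4)) = 208/2118 = 0.09821.
Logarithmic decrement δ = 2πζ/√(1 − ζ²) = 2π × 0.09821/√(1 − 0.00965) = 0.6201.
After n cycles, x_n/x₀ = e^(−nδ), so x_6 = 43.6 × e^(−6 × 0.6201) = 43.6 × 0.02422 = 1.056 mm.

1.06 mm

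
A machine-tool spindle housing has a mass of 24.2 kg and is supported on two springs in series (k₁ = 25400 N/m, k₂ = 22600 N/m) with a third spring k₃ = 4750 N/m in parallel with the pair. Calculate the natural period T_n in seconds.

0.239 s

Series pair: k_s = k₁k₂/(k₁+k₂) = (25400)(22600)/(25400 + 22600) = 11960 N/m. In parallel with k₃: k_eq = 11960 + 4750 = 16710 N/m.
ω_n = √(k_eq/m) = √(16710/24.2) = √690.5 = 26.28 rad/s.
T_n = 2π/ω_n = 6.283/26.28 = 0.2391 s.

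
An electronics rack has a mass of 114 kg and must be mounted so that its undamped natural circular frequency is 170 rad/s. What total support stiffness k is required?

k = m·ω_n² = 114 × 170.0² = 114 × 28900 = 3295000 N/m.

3290000 N/m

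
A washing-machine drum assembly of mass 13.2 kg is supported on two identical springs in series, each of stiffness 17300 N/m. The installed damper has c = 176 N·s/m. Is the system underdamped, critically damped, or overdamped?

Series springs: 1/k_eq = 2/17300, so k_eq = 17300/2 = 8650 N/m.
c_c = 2√(k_eq·m) = 675.8 N·s/m; ζ = c/c_c = 176/675.8 = 0.260.
Since ζ < 1 the system is underdamped.

underdamped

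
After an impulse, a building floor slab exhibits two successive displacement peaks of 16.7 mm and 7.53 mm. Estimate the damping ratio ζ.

0.126

Logarithmic decrement δ = (1/n)·ln(x₀/x_n) = (1/1)·ln(16.7/7.53) = (1/1)·ln(2.218) = 0.7965.
ζ = δ/√(4π² + δ²) = 0.7965/√(39.48 + 0.634) = 0.7965/6.333 = 0.1258.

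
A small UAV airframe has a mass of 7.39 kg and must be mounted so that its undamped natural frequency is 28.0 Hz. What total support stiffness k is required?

ω_n = 2πf_n = 2π × 28.0 = 175.9 rad/s.
k = m·ω_n² = 7.39 × 175.9² = 7.39 × 30950 = 228700 N/m.

229000 N/m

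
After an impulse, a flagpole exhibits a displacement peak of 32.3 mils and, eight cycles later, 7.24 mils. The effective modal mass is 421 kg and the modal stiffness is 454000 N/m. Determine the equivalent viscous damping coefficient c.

822 N·s/m

Logarithmic decrement δ = (1/n)·ln(x₀/x_n) = (1/8)·ln(32.3/7.24) = (1/8)·ln(4.461) = 0.1869.
ζ = δ/√(4π² + δ²) = 0.1869/√(39.48 + 0.0349) = 0.1869/6.286 = 0.02974.
c = ζ · 2√(km) = 0.02974 × 2√(454000 × 421) = 0.02974 × 27650 = 822.3 N·s/m.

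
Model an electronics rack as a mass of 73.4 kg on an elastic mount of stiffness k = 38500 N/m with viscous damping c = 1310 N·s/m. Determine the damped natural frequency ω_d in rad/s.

ω_n = √(k/m) = √(38500/73.4) = 22.90 rad/s.
Critical damping c_c = 2√(k·m) = 2√(38500 × 73.4) = 3362 N·s/m, so ζ = c/c_c = 1310/3362 = 0.3896.
ω_d = ω_n√(1 − ζ²) = 22.90 × √(1 − 0.152) = 21.09 rad/s.

21.1 rad/s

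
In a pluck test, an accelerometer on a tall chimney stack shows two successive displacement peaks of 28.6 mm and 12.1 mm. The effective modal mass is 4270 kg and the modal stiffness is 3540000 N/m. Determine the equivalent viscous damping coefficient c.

Logarithmic decrement δ = (1/n)·ln(x₀/x_n) = (1/1)·ln(28.6/12.1) = (1/1)·ln(2.364) = 0.8602.
ζ = δ/√(4π² + δ²) = 0.8602/√(39.48 + 0.740) = 0.8602/6.342 = 0.1356.
c = ζ · 2√(km) = 0.1356 × 2√(3540000 × 4270) = 0.1356 × 245900 = 33350 N·s/m.

33400 N·s/m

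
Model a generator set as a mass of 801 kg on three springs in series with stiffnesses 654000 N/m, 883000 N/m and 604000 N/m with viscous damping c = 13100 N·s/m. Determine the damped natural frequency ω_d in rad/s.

14.9 rad/s

Series springs: 1/k_eq = 1/654000 + 1/883000 + 1/604000 = 4.317×10^-6, so k_eq = 231600 N/m.
ω_n = √(k_eq/m) = √(231600/801) = 17.01 rad/s.
Critical damping c_c = 2√(k_eq·m) = 2√(231600 × 801) = 27240 N·s/m, so ζ = c/c_c = 13100/27240 = 0.4809.
ω_d = ω_n√(1 − ζ²) = 17.01 × √(1 − 0.231) = 14.91 rad/s.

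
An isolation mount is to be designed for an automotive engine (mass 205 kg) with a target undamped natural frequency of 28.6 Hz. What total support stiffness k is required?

ω_n = 2πf_n = 2π × 28.6 = 179.7 rad/s.
k = m·ω_n² = 205 × 179.7² = 205 × 32290 = 6620000 N/m.

6620000 N/m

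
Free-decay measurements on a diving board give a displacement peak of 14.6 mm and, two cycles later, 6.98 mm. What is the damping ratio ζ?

0.0586

Logarithmic decrement δ = (1/n)·ln(x₀/x_n) = (1/2)·ln(14.6/6.98) = (1/2)·ln(2.092) = 0.3690.
ζ = δ/√(4π² + δ²) = 0.3690/√(39.48 + 0.136) = 0.3690/6.294 = 0.05862.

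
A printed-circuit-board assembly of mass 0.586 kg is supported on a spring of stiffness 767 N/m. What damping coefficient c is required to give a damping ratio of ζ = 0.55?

c_c = 2√(k·m) = 2√(767.0 × 0.586) = 42.40 N·s/m.
c = ζ·c_c = 0.55 × 42.40 = 23.32 N·s/m.

23.3 N·s/m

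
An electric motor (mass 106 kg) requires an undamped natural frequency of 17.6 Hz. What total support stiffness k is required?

1300000 N/m

ω_n = 2πf_n = 2π × 17.6 = 110.6 rad/s.
k = m·ω_n² = 106 × 110.6² = 106 × 12230 = 1296000 N/m.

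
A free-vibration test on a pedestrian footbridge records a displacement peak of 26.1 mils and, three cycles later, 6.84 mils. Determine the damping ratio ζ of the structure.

0.0709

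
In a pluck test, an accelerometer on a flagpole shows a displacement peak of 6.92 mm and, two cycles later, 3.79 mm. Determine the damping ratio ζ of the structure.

Logarithmic decrement δ = (1/n)·ln(x₀/x_n) = (1/2)·ln(6.92/3.79) = (1/2)·ln(1.826) = 0.3010.
ζ = δ/√(4π² + δ²) = 0.3010/√(39.48 + 0.0906) = 0.3010/6.290 = 0.04785.

0.0479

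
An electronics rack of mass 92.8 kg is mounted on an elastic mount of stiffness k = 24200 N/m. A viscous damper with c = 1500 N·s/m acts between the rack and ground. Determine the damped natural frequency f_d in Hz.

ω_n = √(k/m) = √(24200/92.8) = 16.15 rad/s.
Critical damping c_c = 2√(k·m) = 2√(24200 × 92.8) = 2997 N·s/m, so ζ = c/c_c = 1500/2997 = 0.5005.
ω_d = ω_n√(1 − ζ²) = 16.15 × √(1 − 0.250) = 13.98 rad/s.
f_d = ω_d/(2π) = 2.225 Hz.

2.23 Hz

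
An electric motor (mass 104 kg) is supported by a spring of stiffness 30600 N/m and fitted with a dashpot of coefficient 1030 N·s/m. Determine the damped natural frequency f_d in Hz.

2.61 Hz

ω_n = √(k/m) = √(30600/104) = 17.15 rad/s.
Critical damping c_c = 2√(k·m) = 2√(30600 × 104) = 3568 N·s/m, so ζ = c/c_c = 1030/3568 = 0.2887.
ω_d = ω_n√(1 − ζ²) = 17.15 × √(1 − 0.0833) = 16.42 rad/s.
f_d = ω_d/(2π) = 2.614 Hz.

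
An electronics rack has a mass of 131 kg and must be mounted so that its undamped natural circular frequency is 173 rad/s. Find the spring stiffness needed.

3920000 N/m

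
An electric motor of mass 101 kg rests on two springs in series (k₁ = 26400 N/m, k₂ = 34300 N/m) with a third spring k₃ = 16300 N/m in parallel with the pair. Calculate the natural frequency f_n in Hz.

Series pair: k_s = k₁k₂/(k₁+k₂) = (26400)(34300)/(26400 + 34300) = 14920 N/m. In parallel with k₃: k_eq = 14920 + 16300 = 31220 N/m.
ω_n = √(k_eq/m) = √(31220/101) = √309.1 = 17.58 rad/s.
f_n = ω_n/(2π) = 17.58/6.283 = 2.798 Hz.

2.80 Hz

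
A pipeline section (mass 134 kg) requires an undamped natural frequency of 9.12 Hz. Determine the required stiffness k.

ω_n = 2πf_n = 2π × 9.12 = 57.30 rad/s.
k = m·ω_n² = 134 × 57.30² = 134 × 3284 = 440000 N/m.

440000 N/m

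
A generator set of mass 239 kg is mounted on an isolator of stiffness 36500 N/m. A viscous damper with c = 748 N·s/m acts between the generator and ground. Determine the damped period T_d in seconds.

0.513 s

ω_n = √(k/m) = √(36500/239) = 12.36 rad/s.
Critical damping c_c = 2√(k·m) = 2√(36500 × 239) = 5907 N·s/m, so ζ = c/c_c = 748/5907 = 0.1266.
ω_d = ω_n√(1 − ζ²) = 12.36 × √(1 − 0.0160) = 12.26 rad/s.
T_d = 2π/ω_d = 0.5126 s.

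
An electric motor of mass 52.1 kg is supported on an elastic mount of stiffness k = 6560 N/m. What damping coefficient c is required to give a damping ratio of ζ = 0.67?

783 N·s/m

c_c = 2√(k·m) = 2√(6560 × 52.1) = 1169 N·s/m.
c = ζ·c_c = 0.67 × 1169 = 783.4 N·s/m.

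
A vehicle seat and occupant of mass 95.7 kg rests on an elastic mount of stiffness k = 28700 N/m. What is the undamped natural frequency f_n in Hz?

2.76 Hz

ω_n = √(k/m) = √(28700/95.7) = √299.9 = 17.32 rad/s.
f_n = ω_n/(2π) = 17.32/6.283 = 2.756 Hz.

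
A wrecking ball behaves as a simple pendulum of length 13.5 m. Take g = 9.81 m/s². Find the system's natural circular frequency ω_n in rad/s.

0.852 rad/s

For a simple pendulum ω_n = √(g/L) = √(9.81/13.5) = √0.7267 = 0.8524 rad/s.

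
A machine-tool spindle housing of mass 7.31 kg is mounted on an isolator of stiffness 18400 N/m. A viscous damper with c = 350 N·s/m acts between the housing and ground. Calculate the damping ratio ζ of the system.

0.477

ω_n = √(k/m) = √(18400/7.31) = 50.17 rad/s.
Critical damping c_c = 2√(k·m) = 2√(18400 × 7.31) = 733.5 N·s/m, so ζ = c/c_c = 350/733.5 = 0.4772.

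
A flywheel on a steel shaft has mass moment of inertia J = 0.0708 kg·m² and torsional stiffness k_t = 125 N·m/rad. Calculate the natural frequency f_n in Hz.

ω_n = √(k_t/J) = √(125/0.0708) = √1766 = 42.02 rad/s.
f_n = ω_n/(2π) = 42.02/6.283 = 6.687 Hz.

6.69 Hz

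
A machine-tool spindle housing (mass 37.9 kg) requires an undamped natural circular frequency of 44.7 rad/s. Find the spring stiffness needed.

k = m·ω_n² = 37.9 × 44.70² = 37.9 × 1998 = 75730 N/m.

75700 N/m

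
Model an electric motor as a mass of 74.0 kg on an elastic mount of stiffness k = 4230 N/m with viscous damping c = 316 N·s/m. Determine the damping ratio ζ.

0.282

ω_n = √(k/m) = √(4230/74.0) = 7.561 rad/s.
Critical damping c_c = 2√(k·m) = 2√(4230 × 74.0) = 1119 N·s/m, so ζ = c/c_c = 316/1119 = 0.2824.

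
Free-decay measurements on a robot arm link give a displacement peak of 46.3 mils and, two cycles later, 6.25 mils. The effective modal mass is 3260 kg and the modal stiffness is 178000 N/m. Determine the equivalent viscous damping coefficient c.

Logarithmic decrement δ = (1/n)·ln(x₀/x_n) = (1/2)·ln(46.3/6.25) = (1/2)·ln(7.408) = 1.001.
ζ = δ/√(4π² + δ²) = 1.001/√(39.48 + 1.00) = 1.001/6.362 = 0.1574.
c = ζ · 2√(km) = 0.1574 × 2√(178000 × 3260) = 0.1574 × 48180 = 7582 N·s/m.

7580 N·s/m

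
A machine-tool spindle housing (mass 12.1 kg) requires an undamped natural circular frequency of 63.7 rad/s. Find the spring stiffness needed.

49100 N/m

k = m·ω_n² = 12.1 × 63.70² = 12.1 × 4058 = 49100 N/m.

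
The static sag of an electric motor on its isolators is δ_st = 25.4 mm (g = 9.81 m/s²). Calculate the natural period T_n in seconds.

ω_n = √(g/δ_st) = √(9.81/0.0254) = √386.2 = 19.65 rad/s.
T_n = 2π/ω_n = 6.283/19.65 = 0.3197 s.

0.320 s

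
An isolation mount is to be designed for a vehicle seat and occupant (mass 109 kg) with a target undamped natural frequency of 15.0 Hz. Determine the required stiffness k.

968000 N/m

ω_n = 2πf_n = 2π × 15.0 = 94.25 rad/s.
k = m·ω_n² = 109 × 94.25² = 109 × 8883 = 968200 N/m.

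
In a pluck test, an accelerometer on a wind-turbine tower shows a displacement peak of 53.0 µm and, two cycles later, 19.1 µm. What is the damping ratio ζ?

Logarithmic decrement δ = (1/n)·ln(x₀/x_n) = (1/2)·ln(53.0/19.1) = (1/2)·ln(2.775) = 0.5103.
ζ = δ/√(4π² + δ²) = 0.5103/√(39.48 + 0.260) = 0.5103/6.304 = 0.08095.

0.0810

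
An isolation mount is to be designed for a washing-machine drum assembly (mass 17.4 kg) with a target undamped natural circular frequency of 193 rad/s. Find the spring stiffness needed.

648000 N/m

k = m·ω_n² = 17.4 × 193.0² = 17.4 × 37250 = 648100 N/m.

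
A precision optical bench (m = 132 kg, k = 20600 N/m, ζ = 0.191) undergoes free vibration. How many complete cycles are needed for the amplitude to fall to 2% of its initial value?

4 cycles

Logarithmic decrement δ = 2πζ/√(1 − ζ²) = 2π × 0.1910/√(1 − 0.0365) = 1.223.
x_n/x₀ = e^(−nδ) ≤ 0.02; take ln: n ≥ ln(1/0.02)/δ = 3.912/1.223 = 3.200.
So 4 complete cycles are required.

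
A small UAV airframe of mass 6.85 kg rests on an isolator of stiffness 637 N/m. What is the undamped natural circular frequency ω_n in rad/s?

ω_n = √(k/m) = √(637.0/6.85) = √92.99 = 9.643 rad/s.

9.64 rad/s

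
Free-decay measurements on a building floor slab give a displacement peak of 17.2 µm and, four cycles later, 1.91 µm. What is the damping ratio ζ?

Logarithmic decrement δ = (1/n)·ln(x₀/x_n) = (1/4)·ln(17.2/1.91) = (1/4)·ln(9.005) = 0.5495.
ζ = δ/√(4π² + δ²) = 0.5495/√(39.48 + 0.302) = 0.5495/6.307 = 0.08712.

0.0871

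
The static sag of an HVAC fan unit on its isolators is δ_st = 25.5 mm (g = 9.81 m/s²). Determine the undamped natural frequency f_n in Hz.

3.12 Hz

ω_n = √(g/δ_st) = √(9.81/0.0255) = √384.7 = 19.61 rad/s.
f_n = ω_n/(2π) = 19.61/6.283 = 3.122 Hz.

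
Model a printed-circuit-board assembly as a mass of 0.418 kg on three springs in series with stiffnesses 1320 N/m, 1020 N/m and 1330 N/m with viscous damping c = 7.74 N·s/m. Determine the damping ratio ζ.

0.299

Series springs: 1/k_eq = 1/1320 + 1/1020 + 1/1330 = 0.002490, so k_eq = 401.6 N/m.
ω_n = √(k_eq/m) = √(401.6/0.418) = 31.00 rad/s.
Critical damping c_c = 2√(k_eq·m) = 2√(401.6 × 0.418) = 25.91 N·s/m, so ζ = c/c_c = 7.74/25.91 = 0.2987.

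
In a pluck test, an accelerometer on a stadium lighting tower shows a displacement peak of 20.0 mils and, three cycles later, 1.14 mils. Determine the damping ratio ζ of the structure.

Logarithmic decrement δ = (1/n)·ln(x₀/x_n) = (1/3)·ln(20.0/1.14) = (1/3)·ln(17.54) = 0.9549.
ζ = δ/√(4π² + δ²) = 0.9549/√(39.48 + 0.912) = 0.9549/6.355 = 0.1503.

0.150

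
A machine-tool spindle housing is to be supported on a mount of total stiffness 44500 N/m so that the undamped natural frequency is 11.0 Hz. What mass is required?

9.32 kg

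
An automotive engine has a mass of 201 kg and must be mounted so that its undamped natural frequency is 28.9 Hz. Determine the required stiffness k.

ω_n = 2πf_n = 2π × 28.9 = 181.6 rad/s.
k = m·ω_n² = 201 × 181.6² = 201 × 32970 = 6628000 N/m.

6630000 N/m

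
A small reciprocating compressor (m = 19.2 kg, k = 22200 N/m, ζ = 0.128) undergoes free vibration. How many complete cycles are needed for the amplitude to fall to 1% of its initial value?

Logarithmic decrement δ = 2πζ/√(1 − ζ²) = 2π × 0.1280/√(1 − 0.0164) = 0.8109.
x_n/x₀ = e^(−nδ) ≤ 0.01; take ln: n ≥ ln(1/0.01)/δ = 4.605/0.8109 = 5.679.
So 6 complete cycles are required.

6 cycles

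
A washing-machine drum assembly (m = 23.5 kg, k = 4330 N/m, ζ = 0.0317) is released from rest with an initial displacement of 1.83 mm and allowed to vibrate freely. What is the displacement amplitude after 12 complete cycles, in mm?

0.167 mm

Logarithmic decrement δ = 2πζ/√(1 − ζ²) = 2π × 0.03170/√(1 − 0.00100) = 0.1993.
After n cycles, x_n/x₀ = e^(−nδ), so x_12 = 1.83 × e^(−12 × 0.1993) = 1.83 × 0.09151 = 0.1675 mm.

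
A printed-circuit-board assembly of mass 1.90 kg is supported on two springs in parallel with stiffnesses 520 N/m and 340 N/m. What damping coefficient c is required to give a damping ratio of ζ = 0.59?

47.7 N·s/m

Parallel springs add: k_eq = 520 + 340 = 860.0 N/m.
c_c = 2√(k_eq·m) = 2√(860.0 × 1.90) = 80.85 N·s/m.
c = ζ·c_c = 0.59 × 80.85 = 47.70 N·s/m.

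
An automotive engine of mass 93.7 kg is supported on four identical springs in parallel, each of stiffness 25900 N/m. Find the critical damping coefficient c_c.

6230 N·s/m

Parallel springs add: k_eq = 4 × 25900 = 103600 N/m.
c_c = 2√(k_eq·m) = 2√(103600 × 93.7) = 2 × 3116 = 6231 N·s/m.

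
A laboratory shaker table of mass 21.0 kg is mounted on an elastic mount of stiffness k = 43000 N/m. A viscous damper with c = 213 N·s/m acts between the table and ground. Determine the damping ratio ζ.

0.112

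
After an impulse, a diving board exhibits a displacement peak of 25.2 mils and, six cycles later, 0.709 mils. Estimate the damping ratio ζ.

0.0943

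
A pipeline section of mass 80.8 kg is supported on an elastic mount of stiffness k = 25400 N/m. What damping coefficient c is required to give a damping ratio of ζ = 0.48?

1380 N·s/m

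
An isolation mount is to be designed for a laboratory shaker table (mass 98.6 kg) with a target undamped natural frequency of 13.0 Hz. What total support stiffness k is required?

ω_n = 2πf_n = 2π × 13.0 = 81.68 rad/s.
k = m·ω_n² = 98.6 × 81.68² = 98.6 × 6672 = 657800 N/m.

658000 N/m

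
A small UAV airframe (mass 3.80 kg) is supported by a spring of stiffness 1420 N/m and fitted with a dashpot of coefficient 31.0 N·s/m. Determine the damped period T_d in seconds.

0.333 s

ω_n = √(k/m) = √(1420/3.80) = 19.33 rad/s.
Critical damping c_c = 2√(k·m) = 2√(1420 × 3.80) = 146.9 N·s/m, so ζ = c/c_c = 31.0/146.9 = 0.2110.
ω_d = ω_n√(1 − ζ²) = 19.33 × √(1 − 0.0445) = 18.90 rad/s.
T_d = 2π/ω_d = 0.3325 s.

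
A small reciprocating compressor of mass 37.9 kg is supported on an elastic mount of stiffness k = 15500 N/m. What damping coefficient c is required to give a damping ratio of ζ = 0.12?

184 N·s/m

c_c = 2√(k·m) = 2√(15500 × 37.9) = 1533 N·s/m.
c = ζ·c_c = 0.12 × 1533 = 183.9 N·s/m.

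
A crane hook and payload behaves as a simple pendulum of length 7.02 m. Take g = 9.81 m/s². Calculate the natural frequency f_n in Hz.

For a simple pendulum ω_n = √(g/L) = √(9.81/7.02) = √1.397 = 1.182 rad/s.
f_n = ω_n/(2π) = 1.182/6.283 = 0.1881 Hz.

0.188 Hz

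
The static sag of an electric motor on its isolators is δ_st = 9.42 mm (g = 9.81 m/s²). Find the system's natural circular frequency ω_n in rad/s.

32.3 rad/s

ω_n = √(g/δ_st) = √(9.81/0.00942) = √1041 = 32.27 rad/s.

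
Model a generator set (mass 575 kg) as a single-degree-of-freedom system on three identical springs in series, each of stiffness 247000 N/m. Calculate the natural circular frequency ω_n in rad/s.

Series springs: 1/k_eq = 3/247000, so k_eq = 247000/3 = 82330 N/m.
ω_n = √(k_eq/m) = √(82330/575) = √143.2 = 11.97 rad/s.

12.0 rad/s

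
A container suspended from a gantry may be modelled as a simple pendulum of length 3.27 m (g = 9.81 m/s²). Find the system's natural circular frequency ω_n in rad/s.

For a simple pendulum ω_n = √(g/L) = √(9.81/3.27) = √3.000 = 1.732 rad/s.

1.73 rad/s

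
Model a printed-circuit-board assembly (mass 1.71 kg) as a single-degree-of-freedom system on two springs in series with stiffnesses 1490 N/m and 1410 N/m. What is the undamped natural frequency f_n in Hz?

Series springs: 1/k_eq = 1/1490 + 1/1410 = 0.001380, so k_eq = 724.4 N/m.
ω_n = √(k_eq/m) = √(724.4/1.71) = √423.7 = 20.58 rad/s.
f_n = ω_n/(2π) = 20.58/6.283 = 3.276 Hz.

3.28 Hz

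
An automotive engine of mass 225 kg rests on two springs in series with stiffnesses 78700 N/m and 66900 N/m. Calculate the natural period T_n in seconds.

Series springs: 1/k_eq = 1/78700 + 1/66900 = 2.765×10^-5, so k_eq = 36160 N/m.
ω_n = √(k_eq/m) = √(36160/225) = √160.7 = 12.68 rad/s.
T_n = 2π/ω_n = 6.283/12.68 = 0.4956 s.

0.496 s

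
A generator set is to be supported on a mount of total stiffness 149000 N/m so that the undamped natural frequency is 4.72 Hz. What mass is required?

ω_n = 2πf_n = 2π × 4.72 = 29.66 rad/s.
m = k/ω_n² = 149000/29.66² = 149000/879.5 = 169.4 kg.

169 kg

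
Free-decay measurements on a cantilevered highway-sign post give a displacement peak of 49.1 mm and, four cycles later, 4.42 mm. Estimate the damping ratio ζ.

Logarithmic decrement δ = (1/n)·ln(x₀/x_n) = (1/4)·ln(49.1/4.42) = (1/4)·ln(11.11) = 0.6019.
ζ = δ/√(4π² + δ²) = 0.6019/√(39.48 + 0.362) = 0.6019/6.312 = 0.09536.

0.0954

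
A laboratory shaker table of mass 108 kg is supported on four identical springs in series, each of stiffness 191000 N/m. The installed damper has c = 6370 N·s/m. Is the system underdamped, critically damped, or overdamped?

overdamped

Series springs: 1/k_eq = 4/191000, so k_eq = 191000/4 = 47750 N/m.
c_c = 2√(k_eq·m) = 4542 N·s/m; ζ = c/c_c = 6370/4542 = 1.40.
Since ζ > 1 the system is overdamped.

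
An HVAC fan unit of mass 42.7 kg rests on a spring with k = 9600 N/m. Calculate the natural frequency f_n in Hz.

ω_n = √(k/m) = √(9600/42.7) = √224.8 = 14.99 rad/s.
f_n = ω_n/(2π) = 14.99/6.283 = 2.386 Hz.

2.39 Hz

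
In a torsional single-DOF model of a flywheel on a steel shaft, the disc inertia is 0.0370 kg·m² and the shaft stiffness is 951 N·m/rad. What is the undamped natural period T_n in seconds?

0.0392 s

ω_n = √(k_t/J) = √(951/0.0370) = √25700 = 160.3 rad/s.
T_n = 2π/ω_n = 6.283/160.3 = 0.03919 s.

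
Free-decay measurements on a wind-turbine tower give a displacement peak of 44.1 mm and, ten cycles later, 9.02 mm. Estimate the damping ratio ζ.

0.0253

Logarithmic decrement δ = (1/n)·ln(x₀/x_n) = (1/10)·ln(44.1/9.02) = (1/10)·ln(4.889) = 0.1587.
ζ = δ/√(4π² + δ²) = 0.1587/√(39.48 + 0.0252) = 0.1587/6.285 = 0.02525.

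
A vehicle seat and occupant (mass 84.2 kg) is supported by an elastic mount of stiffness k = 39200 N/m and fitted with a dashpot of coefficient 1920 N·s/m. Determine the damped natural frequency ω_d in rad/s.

ω_n = √(k/m) = √(39200/84.2) = 21.58 rad/s.
Critical damping c_c = 2√(k·m) = 2√(39200 × 84.2) = 3634 N·s/m, so ζ = c/c_c = 1920/3634 = 0.5284.
ω_d = ω_n√(1 − ζ²) = 21.58 × √(1 − 0.279) = 18.32 rad/s.

18.3 rad/s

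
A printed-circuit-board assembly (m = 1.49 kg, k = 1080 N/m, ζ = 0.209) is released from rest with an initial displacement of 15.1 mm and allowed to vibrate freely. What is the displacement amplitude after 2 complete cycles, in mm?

Logarithmic decrement δ = 2πζ/√(1 − ζ²) = 2π × 0.2090/√(1 − 0.0437) = 1.343.
After n cycles, x_n/x₀ = e^(−nδ), so x_2 = 15.1 × e^(−2 × 1.343) = 15.1 × 0.06817 = 1.029 mm.

1.03 mm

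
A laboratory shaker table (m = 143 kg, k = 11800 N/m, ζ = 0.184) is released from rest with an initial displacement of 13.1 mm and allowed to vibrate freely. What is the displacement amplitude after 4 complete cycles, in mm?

Logarithmic decrement δ = 2πζ/√(1 − ζ²) = 2π × 0.1840/√(1 − 0.0339) = 1.176.
After n cycles, x_n/x₀ = e^(−nδ), so x_4 = 13.1 × e^(−4 × 1.176) = 13.1 × 0.009052 = 0.1186 mm.

0.119 mm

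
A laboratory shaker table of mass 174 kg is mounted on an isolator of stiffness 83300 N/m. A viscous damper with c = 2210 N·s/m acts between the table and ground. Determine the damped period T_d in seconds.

ω_n = √(k/m) = √(83300/174) = 21.88 rad/s.
Critical damping c_c = 2√(k·m) = 2√(83300 × 174) = 7614 N·s/m, so ζ = c/c_c = 2210/7614 = 0.2902.
ω_d = ω_n√(1 − ζ²) = 21.88 × √(1 − 0.0842) = 20.94 rad/s.
T_d = 2π/ω_d = 0.3001 s.

0.300 s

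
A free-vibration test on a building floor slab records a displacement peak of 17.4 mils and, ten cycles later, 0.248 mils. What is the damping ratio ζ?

0.0675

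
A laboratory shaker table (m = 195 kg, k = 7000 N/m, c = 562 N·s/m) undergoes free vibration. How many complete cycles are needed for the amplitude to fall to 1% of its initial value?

3 cycles

ζ = c/(2√(km)) = 562/(2√(7000 × 195)) = 562/2337 = 0.2405.
Logarithmic decrement δ = 2πζ/√(1 − ζ²) = 2π × 0.2405/√(1 − 0.0578) = 1.557.
x_n/x₀ = e^(−nδ) ≤ 0.01; take ln: n ≥ ln(1/0.01)/δ = 4.605/1.557 = 2.958.
So 3 complete cycles are required.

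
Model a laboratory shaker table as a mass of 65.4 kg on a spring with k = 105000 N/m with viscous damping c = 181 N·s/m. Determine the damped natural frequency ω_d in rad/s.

ω_n = √(k/m) = √(105000/65.4) = 40.07 rad/s.
Critical damping c_c = 2√(k·m) = 2√(105000 × 65.4) = 5241 N·s/m, so ζ = c/c_c = 181/5241 = 0.03454.
ω_d = ω_n√(1 − ζ²) = 40.07 × √(1 − 0.00119) = 40.04 rad/s.

40.0 rad/s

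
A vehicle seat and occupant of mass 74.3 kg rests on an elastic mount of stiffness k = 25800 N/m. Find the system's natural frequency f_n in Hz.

ω_n = √(k/m) = √(25800/74.3) = √347.2 = 18.63 rad/s.
f_n = ω_n/(2π) = 18.63/6.283 = 2.966 Hz.

2.97 Hz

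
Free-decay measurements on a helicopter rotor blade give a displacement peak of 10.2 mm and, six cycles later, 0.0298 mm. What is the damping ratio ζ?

Logarithmic decrement δ = (1/n)·ln(x₀/x_n) = (1/6)·ln(10.2/0.0298) = (1/6)·ln(342.3) = 0.9726.
ζ = δ/√(4π² + δ²) = 0.9726/√(39.48 + 0.946) = 0.9726/6.358 = 0.1530.

0.153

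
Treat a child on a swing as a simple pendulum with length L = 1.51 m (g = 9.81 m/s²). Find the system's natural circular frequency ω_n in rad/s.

For a simple pendulum ω_n = √(g/L) = √(9.81/1.51) = √6.497 = 2.549 rad/s.

2.55 rad/s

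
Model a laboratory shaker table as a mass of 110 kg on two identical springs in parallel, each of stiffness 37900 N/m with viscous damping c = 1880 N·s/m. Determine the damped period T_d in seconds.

0.253 s

Parallel springs add: k_eq = 2 × 37900 = 75800 N/m.
ω_n = √(k_eq/m) = √(75800/110) = 26.25 rad/s.
Critical damping c_c = 2√(k_eq·m) = 2√(75800 × 110) = 5775 N·s/m, so ζ = c/c_c = 1880/5775 = 0.3255.
ω_d = ω_n√(1 − ζ²) = 26.25 × √(1 − 0.106) = 24.82 rad/s.
T_d = 2π/ω_d = 0.2531 s.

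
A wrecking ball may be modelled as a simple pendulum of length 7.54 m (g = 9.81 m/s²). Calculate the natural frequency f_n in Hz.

0.182 Hz

For a simple pendulum ω_n = √(g/L) = √(9.81/7.54) = √1.301 = 1.141 rad/s.
f_n = ω_n/(2π) = 1.141/6.283 = 0.1815 Hz.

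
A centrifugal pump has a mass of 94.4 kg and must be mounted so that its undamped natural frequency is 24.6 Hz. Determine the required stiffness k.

ω_n = 2πf_n = 2π × 24.6 = 154.6 rad/s.
k = m·ω_n² = 94.4 × 154.6² = 94.4 × 23890 = 2255000 N/m.

2260000 N/m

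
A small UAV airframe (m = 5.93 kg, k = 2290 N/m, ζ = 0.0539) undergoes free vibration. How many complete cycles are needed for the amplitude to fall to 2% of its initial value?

12 cycles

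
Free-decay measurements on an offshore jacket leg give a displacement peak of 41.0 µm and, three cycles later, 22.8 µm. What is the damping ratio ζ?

0.0311

Logarithmic decrement δ = (1/n)·ln(x₀/x_n) = (1/3)·ln(41.0/22.8) = (1/3)·ln(1.798) = 0.1956.
ζ = δ/√(4π² + δ²) = 0.1956/√(39.48 + 0.0383) = 0.1956/6.286 = 0.03112.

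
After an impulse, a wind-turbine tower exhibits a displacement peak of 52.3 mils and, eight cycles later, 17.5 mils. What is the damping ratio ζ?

0.0218

Logarithmic decrement δ = (1/n)·ln(x₀/x_n) = (1/8)·ln(52.3/17.5) = (1/8)·ln(2.989) = 0.1368.
ζ = δ/√(4π² + δ²) = 0.1368/√(39.48 + 0.0187) = 0.1368/6.285 = 0.02178.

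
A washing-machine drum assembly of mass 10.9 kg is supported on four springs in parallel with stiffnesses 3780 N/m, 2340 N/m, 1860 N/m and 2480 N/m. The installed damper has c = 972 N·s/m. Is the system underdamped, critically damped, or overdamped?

Parallel springs add: k_eq = 3780 + 2340 + 1860 + 2480 = 10460 N/m.
c_c = 2√(k_eq·m) = 675.3 N·s/m; ζ = c/c_c = 972/675.3 = 1.44.
Since ζ > 1 the system is overdamped.

overdamped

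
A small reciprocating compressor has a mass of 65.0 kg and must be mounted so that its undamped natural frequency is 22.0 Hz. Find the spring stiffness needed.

1240000 N/m

ω_n = 2πf_n = 2π × 22.0 = 138.2 rad/s.
k = m·ω_n² = 65.0 × 138.2² = 65.0 × 19110 = 1242000 N/m.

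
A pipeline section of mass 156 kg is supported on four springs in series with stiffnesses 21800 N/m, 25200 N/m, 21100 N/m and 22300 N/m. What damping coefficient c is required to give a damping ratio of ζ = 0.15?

Series springs: 1/k_eq = 1/21800 + 1/25200 + 1/21100 + 1/22300 = 0.0001778, so k_eq = 5625 N/m.
c_c = 2√(k_eq·m) = 2√(5625 × 156) = 1873 N·s/m.
c = ζ·c_c = 0.15 × 1873 = 281.0 N·s/m.

281 N·s/m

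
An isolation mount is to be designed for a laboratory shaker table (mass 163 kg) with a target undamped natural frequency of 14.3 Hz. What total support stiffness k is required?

ω_n = 2πf_n = 2π × 14.3 = 89.85 rad/s.
k = m·ω_n² = 163 × 89.85² = 163 × 8073 = 1316000 N/m.

1320000 N/m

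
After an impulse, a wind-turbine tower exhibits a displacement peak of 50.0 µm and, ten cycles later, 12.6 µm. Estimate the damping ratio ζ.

Logarithmic decrement δ = (1/n)·ln(x₀/x_n) = (1/10)·ln(50.0/12.6) = (1/10)·ln(3.968) = 0.1378.
ζ = δ/√(4π² + δ²) = 0.1378/√(39.48 + 0.0190) = 0.1378/6.285 = 0.02193.

0.0219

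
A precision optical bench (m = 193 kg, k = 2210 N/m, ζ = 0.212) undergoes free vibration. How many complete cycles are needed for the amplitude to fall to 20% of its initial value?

2 cycles

Logarithmic decrement δ = 2πζ/√(1 − ζ²) = 2π × 0.2120/√(1 − 0.0449) = 1.363.
x_n/x₀ = e^(−nδ) ≤ 0.2; take ln: n ≥ ln(1/0.2)/δ = 1.609/1.363 = 1.181.
So 2 complete cycles are required.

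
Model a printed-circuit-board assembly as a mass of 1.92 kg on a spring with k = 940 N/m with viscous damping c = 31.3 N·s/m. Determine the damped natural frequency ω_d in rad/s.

20.6 rad/s

ω_n = √(k/m) = √(940.0/1.92) = 22.13 rad/s.
Critical damping c_c = 2√(k·m) = 2√(940.0 × 1.92) = 84.97 N·s/m, so ζ = c/c_c = 31.3/84.97 = 0.3684.
ω_d = ω_n√(1 − ζ²) = 22.13 × √(1 − 0.136) = 20.57 rad/s.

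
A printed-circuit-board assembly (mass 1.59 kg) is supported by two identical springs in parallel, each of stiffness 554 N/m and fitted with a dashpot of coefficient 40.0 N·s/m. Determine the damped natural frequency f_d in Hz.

Parallel springs add: k_eq = 2 × 554 = 1108 N/m.
ω_n = √(k_eq/m) = √(1108/1.59) = 26.40 rad/s.
Critical damping c_c = 2√(k_eq·m) = 2√(1108 × 1.59) = 83.95 N·s/m, so ζ = c/c_c = 40.0/83.95 = 0.4765.
ω_d = ω_n√(1 − ζ²) = 26.40 × √(1 − 0.227) = 23.21 rad/s.
f_d = ω_d/(2π) = 3.694 Hz.

3.69 Hz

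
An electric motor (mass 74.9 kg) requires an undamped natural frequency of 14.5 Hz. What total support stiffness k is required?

622000 N/m

ω_n = 2πf_n = 2π × 14.5 = 91.11 rad/s.
k = m·ω_n² = 74.9 × 91.11² = 74.9 × 8300 = 621700 N/m.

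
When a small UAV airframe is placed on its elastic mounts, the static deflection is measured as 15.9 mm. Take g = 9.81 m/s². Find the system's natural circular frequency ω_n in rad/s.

ω_n = √(g/δ_st) = √(9.81/0.0159) = √617.0 = 24.84 rad/s.

24.8 rad/s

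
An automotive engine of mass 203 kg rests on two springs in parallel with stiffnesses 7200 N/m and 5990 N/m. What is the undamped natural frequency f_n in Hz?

1.28 Hz

Parallel springs add: k_eq = 7200 + 5990 = 13190 N/m.
ω_n = √(k_eq/m) = √(13190/203) = √64.98 = 8.061 rad/s.
f_n = ω_n/(2π) = 8.061/6.283 = 1.283 Hz.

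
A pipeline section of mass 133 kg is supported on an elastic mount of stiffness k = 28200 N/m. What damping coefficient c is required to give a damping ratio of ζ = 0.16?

620 N·s/m

c_c = 2√(k·m) = 2√(28200 × 133) = 3873 N·s/m.
c = ζ·c_c = 0.16 × 3873 = 619.7 N·s/m.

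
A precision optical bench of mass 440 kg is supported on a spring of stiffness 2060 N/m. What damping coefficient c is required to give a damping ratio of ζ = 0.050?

c_c = 2√(k·m) = 2√(2060 × 440) = 1904 N·s/m.
c = ζ·c_c = 0.050 × 1904 = 95.21 N·s/m.

95.2 N·s/m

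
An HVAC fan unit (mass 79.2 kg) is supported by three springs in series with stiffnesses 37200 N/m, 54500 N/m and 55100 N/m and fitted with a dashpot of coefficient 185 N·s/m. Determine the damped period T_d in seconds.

Series springs: 1/k_eq = 1/37200 + 1/54500 + 1/55100 = 6.338×10^-5, so k_eq = 15780 N/m.
ω_n = √(k_eq/m) = √(15780/79.2) = 14.11 rad/s.
Critical damping c_c = 2√(k_eq·m) = 2√(15780 × 79.2) = 2236 N·s/m, so ζ = c/c_c = 185/2236 = 0.08275.
ω_d = ω_n√(1 − ζ²) = 14.11 × √(1 − 0.00685) = 14.07 rad/s.
T_d = 2π/ω_d = 0.4467 s.

0.447 s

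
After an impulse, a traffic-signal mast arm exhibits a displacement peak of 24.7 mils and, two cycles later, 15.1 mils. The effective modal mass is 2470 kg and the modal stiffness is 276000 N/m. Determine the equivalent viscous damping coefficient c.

2040 N·s/m

Logarithmic decrement δ = (1/n)·ln(x₀/x_n) = (1/2)·ln(24.7/15.1) = (1/2)·ln(1.636) = 0.2461.
ζ = δ/√(4π² + δ²) = 0.2461/√(39.48 + 0.0605) = 0.2461/6.288 = 0.03913.
c = ζ · 2√(km) = 0.03913 × 2√(276000 × 2470) = 0.03913 × 52220 = 2043 N·s/m.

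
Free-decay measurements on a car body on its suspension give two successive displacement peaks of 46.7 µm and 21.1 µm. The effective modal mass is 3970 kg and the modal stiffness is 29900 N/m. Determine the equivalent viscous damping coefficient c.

2730 N·s/m

Logarithmic decrement δ = (1/n)·ln(x₀/x_n) = (1/1)·ln(46.7/21.1) = (1/1)·ln(2.213) = 0.7945.
ζ = δ/√(4π² + δ²) = 0.7945/√(39.48 + 0.631) = 0.7945/6.333 = 0.1254.
c = ζ · 2√(km) = 0.1254 × 2√(29900 × 3970) = 0.1254 × 21790 = 2733 N·s/m.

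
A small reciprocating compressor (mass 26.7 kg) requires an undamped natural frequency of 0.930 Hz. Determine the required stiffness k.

912 N/m

ω_n = 2πf_n = 2π × 0.930 = 5.843 rad/s.
k = m·ω_n² = 26.7 × 5.843² = 26.7 × 34.14 = 911.7 N/m.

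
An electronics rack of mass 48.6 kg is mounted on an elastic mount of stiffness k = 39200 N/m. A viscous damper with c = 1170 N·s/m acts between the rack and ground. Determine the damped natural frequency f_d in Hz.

4.09 Hz

ω_n = √(k/m) = √(39200/48.6) = 28.40 rad/s.
Critical damping c_c = 2√(k·m) = 2√(39200 × 48.6) = 2761 N·s/m, so ζ = c/c_c = 1170/2761 = 0.4238.
ω_d = ω_n√(1 − ζ²) = 28.40 × √(1 − 0.180) = 25.72 rad/s.
f_d = ω_d/(2π) = 4.094 Hz.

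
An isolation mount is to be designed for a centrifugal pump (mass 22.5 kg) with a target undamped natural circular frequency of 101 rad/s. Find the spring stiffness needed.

k = m·ω_n² = 22.5 × 101.0² = 22.5 × 10200 = 229500 N/m.

230000 N/m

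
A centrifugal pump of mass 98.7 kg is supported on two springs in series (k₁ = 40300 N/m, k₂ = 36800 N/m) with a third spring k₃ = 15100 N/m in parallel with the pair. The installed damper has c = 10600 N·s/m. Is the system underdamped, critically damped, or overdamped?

overdamped

Series pair: k_s = k₁k₂/(k₁+k₂) = (40300)(36800)/(40300 + 36800) = 19240 N/m. In parallel with k₃: k_eq = 19240 + 15100 = 34340 N/m.
c_c = 2√(k_eq·m) = 3682 N·s/m; ζ = c/c_c = 10600/3682 = 2.88.
Since ζ > 1 the system is overdamped.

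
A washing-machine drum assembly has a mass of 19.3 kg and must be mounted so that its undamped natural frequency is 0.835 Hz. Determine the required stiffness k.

531 N/m

ω_n = 2πf_n = 2π × 0.835 = 5.246 rad/s.
k = m·ω_n² = 19.3 × 5.246² = 19.3 × 27.53 = 531.2 N/m.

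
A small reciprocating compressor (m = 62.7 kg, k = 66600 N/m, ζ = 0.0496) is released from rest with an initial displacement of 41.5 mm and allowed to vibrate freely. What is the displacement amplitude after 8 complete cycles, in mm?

Logarithmic decrement δ = 2πζ/√(1 − ζ²) = 2π × 0.04960/√(1 − 0.00246) = 0.3120.
After n cycles, x_n/x₀ = e^(−nδ), so x_8 = 41.5 × e^(−8 × 0.3120) = 41.5 × 0.08239 = 3.419 mm.

3.42 mm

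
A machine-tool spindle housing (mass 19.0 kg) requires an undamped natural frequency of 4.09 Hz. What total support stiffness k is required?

ω_n = 2πf_n = 2π × 4.09 = 25.70 rad/s.
k = m·ω_n² = 19.0 × 25.70² = 19.0 × 660.4 = 12550 N/m.

12500 N/m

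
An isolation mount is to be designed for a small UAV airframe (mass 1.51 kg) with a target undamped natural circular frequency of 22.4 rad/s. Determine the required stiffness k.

k = m·ω_n² = 1.51 × 22.40² = 1.51 × 501.8 = 757.7 N/m.

758 N/m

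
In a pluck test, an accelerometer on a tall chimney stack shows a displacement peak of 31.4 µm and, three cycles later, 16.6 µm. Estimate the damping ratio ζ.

0.0338

Logarithmic decrement δ = (1/n)·ln(x₀/x_n) = (1/3)·ln(31.4/16.6) = (1/3)·ln(1.892) = 0.2125.
ζ = δ/√(4π² + δ²) = 0.2125/√(39.48 + 0.0451) = 0.2125/6.287 = 0.03380.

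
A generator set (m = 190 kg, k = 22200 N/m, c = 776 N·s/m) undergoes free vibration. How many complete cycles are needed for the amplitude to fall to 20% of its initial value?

ζ = c/(2√(km)) = 776/(2√(22200 × 190)) = 776/4108 = 0.1889.
Logarithmic decrement δ = 2πζ/√(1 − ζ²) = 2π × 0.1889/√(1 − 0.0357) = 1.209.
x_n/x₀ = e^(−nδ) ≤ 0.2; take ln: n ≥ ln(1/0.2)/δ = 1.609/1.209 = 1.331.
So 2 complete cycles are required.

2 cycles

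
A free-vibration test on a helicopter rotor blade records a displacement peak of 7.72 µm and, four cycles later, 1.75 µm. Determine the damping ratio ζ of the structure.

Logarithmic decrement δ = (1/n)·ln(x₀/x_n) = (1/4)·ln(7.72/1.75) = (1/4)·ln(4.411) = 0.3710.
ζ = δ/√(4π² + δ²) = 0.3710/√(39.48 + 0.138) = 0.3710/6.294 = 0.05895.

0.0590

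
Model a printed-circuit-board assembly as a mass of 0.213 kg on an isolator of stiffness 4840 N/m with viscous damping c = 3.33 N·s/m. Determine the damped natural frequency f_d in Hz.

ω_n = √(k/m) = √(4840/0.213) = 150.7 rad/s.
Critical damping c_c = 2√(k·m) = 2√(4840 × 0.213) = 64.22 N·s/m, so ζ = c/c_c = 3.33/64.22 = 0.05186.
ω_d = ω_n√(1 − ζ²) = 150.7 × √(1 − 0.00269) = 150.5 rad/s.
f_d = ω_d/(2π) = 23.96 Hz.

24.0 Hz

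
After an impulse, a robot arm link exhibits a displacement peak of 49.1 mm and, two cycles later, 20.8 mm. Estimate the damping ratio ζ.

0.0682

Logarithmic decrement δ = (1/n)·ln(x₀/x_n) = (1/2)·ln(49.1/20.8) = (1/2)·ln(2.361) = 0.4295.
ζ = δ/√(4π² + δ²) = 0.4295/√(39.48 + 0.184) = 0.4295/6.298 = 0.06819.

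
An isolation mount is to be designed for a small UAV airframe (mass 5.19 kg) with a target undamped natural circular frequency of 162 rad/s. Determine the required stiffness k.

k = m·ω_n² = 5.19 × 162.0² = 5.19 × 26240 = 136200 N/m.

136000 N/m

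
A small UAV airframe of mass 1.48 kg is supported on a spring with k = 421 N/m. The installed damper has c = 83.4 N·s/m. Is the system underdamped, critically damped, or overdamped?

overdamped

c_c = 2√(k·m) = 49.92 N·s/m; ζ = c/c_c = 83.4/49.92 = 1.67.
Since ζ > 1 the system is overdamped.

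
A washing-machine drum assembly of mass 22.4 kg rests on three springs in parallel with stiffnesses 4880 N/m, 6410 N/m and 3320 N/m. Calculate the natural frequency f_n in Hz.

4.06 Hz

Parallel springs add: k_eq = 4880 + 6410 + 3320 = 14610 N/m.
ω_n = √(k_eq/m) = √(14610/22.4) = √652.2 = 25.54 rad/s.
f_n = ω_n/(2π) = 25.54/6.283 = 4.065 Hz.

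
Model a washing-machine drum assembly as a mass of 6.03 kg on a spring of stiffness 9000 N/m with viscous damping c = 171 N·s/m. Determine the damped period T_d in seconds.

0.175 s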